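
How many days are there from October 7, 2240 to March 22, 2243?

October 7, 2240 → October 7, 2241: 365 days.
October 7, 2241 → October 7, 2242: 365 days.
October 2242: 31 − 7 = 24 days remain.
Then November (30), December (31), January (31), February 2243 (28): 30 + 31 + 31 + 28 = 120 days.
March 1–22, 2243: 22 days.
Residual: 166 days.
Total: 896 days.

896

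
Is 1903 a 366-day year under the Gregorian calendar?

1903 is not a leap year.

No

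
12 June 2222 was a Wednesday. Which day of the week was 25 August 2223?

Day-of-year of June 12, 2222: 163.
Day-of-year of August 25, 2223: 237.
2222 has 365 days, so 365 − 163 = 202 days remain in 2222.
Total: 202 + 237 = 439 days.
439 mod 7 = 5, so 5 days after Wednesday is Monday.

Monday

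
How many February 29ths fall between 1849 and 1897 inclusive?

12

Years divisible by 4 in [1849, 1897]: 1852, 1856, 1860, 1864, 1868, 1872, 1876, 1880, 1884, 1888, 1892, 1896.
No century exceptions apply. Count: 12.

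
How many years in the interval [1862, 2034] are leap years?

42

Years divisible by 4: 1864, 1868, …, 2032 — 43 in all.
Of these, 1900 is divisible by 100 but not 400, so not leap.
2000 is divisible by 400, so still leap.
Leap years: 43 − 1 = 42.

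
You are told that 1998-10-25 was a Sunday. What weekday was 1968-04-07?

Sunday

Count forward from the earlier date (April 7, 1968) to the later (October 25, 1998):
From April 7, 1968 to April 7, 1998: 30 years, of which 7 contain a Feb 29 — 23×365 + 7×366 = 10957 days.
April 1998: 30 − 7 = 23 days remain.
Then May (31), June (30), July (31), August (31), September (30): 31 + 30 + 31 + 31 + 30 = 153 days.
October 1–25, 1998: 25 days.
Residual: 201 days.
Total: 11158 days.
11158 is a multiple of 7, so 1968-04-07 falls on the same weekday: Sunday.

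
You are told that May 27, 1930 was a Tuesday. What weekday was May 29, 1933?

Day-of-year of May 27, 1930: 147.
Day-of-year of May 29, 1933: 149.
1930 has 365 days, so 365 − 147 = 218 days remain in 1930.
Full years: 1931: 365; 1932: 366. Sum = 731.
Total: 218 + 731 + 149 = 1098 days.
1098 mod 7 = 6, so 6 days after Tuesday is Monday.

Monday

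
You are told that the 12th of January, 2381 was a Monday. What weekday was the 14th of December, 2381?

Monday

January 2381: 31 − 12 = 19 days remain.
Then 10 full months totalling 303 days.
December 1–14, 2381: 14 days.
Total: 19 + 303 + 14 = 336 days.
336 is a multiple of 7, so the 14th of December, 2381 falls on the same weekday: Monday.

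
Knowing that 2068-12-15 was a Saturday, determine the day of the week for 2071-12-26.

Saturday

December 15, 2068 → December 15, 2069: 365 days.
December 15, 2069 → December 15, 2070: 365 days.
December 15, 2070 → December 15, 2071: 365 days.
Within December 2071: 26 − 15 = 11 days.
Total: 1106 days.
1106 is a multiple of 7, so 2071-12-26 falls on the same weekday: Saturday.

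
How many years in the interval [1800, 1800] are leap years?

Years divisible by 4 in [1800, 1800]: 1800.
Of these, 1800 is divisible by 100 but not 400, so not leap.
Leap years: 1 − 1 = 0.

0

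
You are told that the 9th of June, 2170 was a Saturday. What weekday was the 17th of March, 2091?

Saturday

Count forward from the earlier date (March 17, 2091) to the later (June 9, 2170):
From March 17, 2091 to March 17, 2170: 79 years, of which 19 contain a Feb 29 — 60×365 + 19×366 = 28854 days.
(2100 is not a leap year (divisible by 100 but not 400).)
March 2170: 31 − 17 = 14 days remain.
Then April (30), May (31): 30 + 31 = 61 days.
June 1–9, 2170: 9 days.
Residual: 84 days.
Total: 28938 days.
28938 is a multiple of 7, so the 17th of March, 2091 falls on the same weekday: Saturday.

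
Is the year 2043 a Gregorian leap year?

2043 is not a leap year.

No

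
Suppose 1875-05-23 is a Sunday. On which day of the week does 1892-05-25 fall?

Wednesday

From May 23, 1875 to May 23, 1892: 17 years, of which 5 contain a Feb 29 — 12×365 + 5×366 = 6210 days.
Within May 1892: 25 − 23 = 2 days.
Total: 6212 days.
6212 mod 7 = 3, so 3 days after Sunday is Wednesday.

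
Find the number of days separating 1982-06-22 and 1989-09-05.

2632

Day-of-year of June 22, 1982: 173.
Day-of-year of September 5, 1989: 248.
1982 has 365 days, so 365 − 173 = 192 days remain in 1982.
Full years: 1983: 365; 1984: 366; 1985: 365; 1986: 365; 1987: 365; 1988: 366. Sum = 2192.
Total: 192 + 2192 + 248 = 2632 days.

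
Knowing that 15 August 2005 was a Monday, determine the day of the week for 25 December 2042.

From August 15, 2005 to August 15, 2042: 37 years, of which 9 contain a Feb 29 — 28×365 + 9×366 = 13514 days.
August 2042: 31 − 15 = 16 days remain.
Then September (30), October (31), November (30): 30 + 31 + 30 = 91 days.
December 1–25, 2042: 25 days.
Residual: 132 days.
Total: 13646 days.
13646 mod 7 = 3, so 3 days after Monday is Thursday.

Thursday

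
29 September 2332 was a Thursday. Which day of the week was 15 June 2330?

Sunday

Count forward from the earlier date (June 15, 2330) to the later (September 29, 2332):
Day-of-year of June 15, 2330: 166.
Day-of-year of September 29, 2332: 273.
2330 has 365 days, so 365 − 166 = 199 days remain in 2330.
Full years: 2331: 365. Sum = 365.
Total: 199 + 365 + 273 = 837 days.
837 mod 7 = 4, so 4 days before Thursday is Sunday.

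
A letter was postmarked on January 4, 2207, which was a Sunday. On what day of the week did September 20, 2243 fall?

From January 4, 2207 to January 4, 2243: 36 years, of which 9 contain a Feb 29 — 27×365 + 9×366 = 13149 days.
January 2243: 31 − 4 = 27 days remain.
Then February 2243 (28), March (31), April (30), May (31), June (30), July (31), August (31): 28 + 31 + 30 + 31 + 30 + 31 + 31 = 212 days.
September 1–20, 2243: 20 days.
Residual: 259 days.
Total: 13408 days.
13408 mod 7 = 3, so 3 days after Sunday is Wednesday.

Wednesday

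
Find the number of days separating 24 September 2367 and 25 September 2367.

Within September 2367: 25 − 24 = 1 day.

1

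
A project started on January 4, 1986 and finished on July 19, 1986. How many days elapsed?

196

January 1986: 31 − 4 = 27 days remain.
Then February 1986 (28), March (31), April (30), May (31), June (30): 28 + 31 + 30 + 31 + 30 = 150 days.
July 1–19, 1986: 19 days.
Total: 27 + 150 + 19 = 196 days.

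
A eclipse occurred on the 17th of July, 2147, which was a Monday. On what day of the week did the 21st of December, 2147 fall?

July 2147: 31 − 17 = 14 days remain.
Then August (31), September (30), October (31), November (30): 31 + 30 + 31 + 30 = 122 days.
December 1–21, 2147: 21 days.
Total: 14 + 122 + 21 = 157 days.
157 mod 7 = 3, so 3 days after Monday is Thursday.

Thursday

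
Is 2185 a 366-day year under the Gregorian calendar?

No

2185 is not a leap year.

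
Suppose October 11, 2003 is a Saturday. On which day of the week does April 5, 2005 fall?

Tuesday

October 11, 2003 → October 11, 2004: 366 days (2004 is a leap year).
October 2004: 31 − 11 = 20 days remain.
Then November (30), December (31), January (31), February 2005 (28), March (31): 30 + 31 + 31 + 28 + 31 = 151 days.
April 1–5, 2005: 5 days.
Residual: 176 days.
Total: 542 days.
542 mod 7 = 3, so 3 days after Saturday is Tuesday.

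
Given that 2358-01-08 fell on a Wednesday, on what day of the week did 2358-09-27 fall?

Saturday

January 2358: 31 − 8 = 23 days remain.
Then February 2358 (28), March (31), April (30), May (31), June (30), July (31), August (31): 28 + 31 + 30 + 31 + 30 + 31 + 31 = 212 days.
September 1–27, 2358: 27 days.
Total: 23 + 212 + 27 = 262 days.
262 mod 7 = 3, so 3 days after Wednesday is Saturday.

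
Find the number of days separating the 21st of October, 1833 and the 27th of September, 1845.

Day-of-year of October 21, 1833: 294.
Day-of-year of September 27, 1845: 270.
1833 has 365 days, so 365 − 294 = 71 days remain in 1833.
Full years 1834–1844: 8 common + 3 leap = 8×365 + 3×366 = 4018 days.
Total: 71 + 4018 + 270 = 4359 days.

4359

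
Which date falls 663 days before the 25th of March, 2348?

the 1st of June, 2346

Count 663 days before March 25, 2348:
June 1, 2346 → June 1, 2347: 365 days.
June 2347: 30 − 1 = 29 days remain.
Then July (31), August (31), September (30), October (31), November (30), December (31), January (31), February 2348 (29): 31 + 31 + 30 + 31 + 30 + 31 + 31 + 29 = 244 days.
March 1–25, 2348: 25 days.
Residual: 298 days.
Total: 663 days.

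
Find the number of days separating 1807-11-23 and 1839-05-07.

Day-of-year of November 23, 1807: 327.
Day-of-year of May 7, 1839: 127.
1807 has 365 days, so 365 − 327 = 38 days remain in 1807.
Full years 1808–1838: 23 common + 8 leap = 23×365 + 8×366 = 11323 days.
Total: 38 + 11323 + 127 = 11488 days.

11488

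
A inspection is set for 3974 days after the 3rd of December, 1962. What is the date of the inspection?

the 20th of October, 1973

Count 3974 days after December 3, 1962:
From December 3, 1962 to December 3, 1972: 10 years, of which 3 contain a Feb 29 — 7×365 + 3×366 = 3653 days.
December 1972: 31 − 3 = 28 days remain.
Then 9 full months totalling 273 days.
October 1–20, 1973: 20 days.
Residual: 321 days.
Total: 3974 days.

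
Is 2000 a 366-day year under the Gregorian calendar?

2000 is a leap year (divisible by 400).

Yes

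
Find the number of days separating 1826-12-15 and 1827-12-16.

December 1826: 31 − 15 = 16 days remain.
Then 11 full months totalling 334 days.
December 1–16, 1827: 16 days.
Total: 16 + 334 + 16 = 366 days.

366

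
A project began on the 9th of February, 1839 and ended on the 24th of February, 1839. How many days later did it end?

Within February 1839: 24 − 9 = 15 days.

15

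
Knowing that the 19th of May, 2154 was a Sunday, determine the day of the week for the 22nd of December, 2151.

Wednesday

Count forward from the earlier date (December 22, 2151) to the later (May 19, 2154):
December 22, 2151 → December 22, 2152: 366 days (2152 is a leap year).
December 22, 2152 → December 22, 2153: 365 days.
December 2153: 31 − 22 = 9 days remain.
Then January (31), February 2154 (28), March (31), April (30): 31 + 28 + 31 + 30 = 120 days.
May 1–19, 2154: 19 days.
Residual: 148 days.
Total: 879 days.
879 mod 7 = 4, so 4 days before Sunday is Wednesday.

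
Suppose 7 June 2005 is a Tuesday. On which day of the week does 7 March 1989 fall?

Count forward from the earlier date (March 7, 1989) to the later (June 7, 2005):
From March 7, 1989 to March 7, 2005: 16 years, of which 4 contain a Feb 29 — 12×365 + 4×366 = 5844 days.
(2000 is a leap year (divisible by 400).)
March 2005: 31 − 7 = 24 days remain.
Then April (30), May (31): 30 + 31 = 61 days.
June 1–7, 2005: 7 days.
Residual: 92 days.
Total: 5936 days.
5936 is a multiple of 7, so 7 March 1989 falls on the same weekday: Tuesday.

Tuesday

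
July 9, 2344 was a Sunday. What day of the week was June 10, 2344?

Saturday

Count forward from the earlier date (June 10, 2344) to the later (July 9, 2344):
June 2344: 30 − 10 = 20 days remain.
July 1–9, 2344: 9 days.
Total: 20 + 9 = 29 days.
29 mod 7 = 1, so 1 day before Sunday is Saturday.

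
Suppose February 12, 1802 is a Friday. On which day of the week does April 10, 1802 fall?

February 1802: 28 − 12 = 16 days remain (1802 is not a leap year, so February has 28 days).
Then March (31): 31 days.
April 1–10, 1802: 10 days.
Total: 16 + 31 + 10 = 57 days.
57 mod 7 = 1, so 1 day after Friday is Saturday.

Saturday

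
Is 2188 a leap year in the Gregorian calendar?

Yes

2188 is a leap year.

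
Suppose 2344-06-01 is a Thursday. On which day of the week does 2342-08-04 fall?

Count forward from the earlier date (August 4, 2342) to the later (June 1, 2344):
August 4, 2342 → August 4, 2343: 365 days.
August 2343: 31 − 4 = 27 days remain.
Then 9 full months totalling 274 days.
June 1, 2344: 1 day.
Residual: 302 days.
Total: 667 days.
667 mod 7 = 2, so 2 days before Thursday is Tuesday.

Tuesday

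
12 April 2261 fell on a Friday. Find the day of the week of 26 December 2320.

Sunday

Day-of-year of April 12, 2261: 102.
Day-of-year of December 26, 2320: 361.
2261 has 365 days, so 365 − 102 = 263 days remain in 2261.
Full years 2262–2319: 45 common + 13 leap = 45×365 + 13×366 = 21183 days.
Total: 263 + 21183 + 361 = 21807 days.
21807 mod 7 = 2, so 2 days after Friday is Sunday.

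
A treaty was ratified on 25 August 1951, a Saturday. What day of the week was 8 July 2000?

Saturday

From August 25, 1951 to August 25, 1999: 48 years, of which 12 contain a Feb 29 — 36×365 + 12×366 = 17532 days.
August 1999: 31 − 25 = 6 days remain.
Then 10 full months totalling 304 days.
July 1–8, 2000: 8 days.
Residual: 318 days.
Total: 17850 days.
17850 is a multiple of 7, so 8 July 2000 falls on the same weekday: Saturday.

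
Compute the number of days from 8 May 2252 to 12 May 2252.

Within May 2252: 12 − 8 = 4 days.

4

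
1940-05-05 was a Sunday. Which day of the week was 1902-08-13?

Wednesday

Count forward from the earlier date (August 13, 1902) to the later (May 5, 1940):
Day-of-year of August 13, 1902: 225.
Day-of-year of May 5, 1940: 126.
1902 has 365 days, so 365 − 225 = 140 days remain in 1902.
Full years 1903–1939: 28 common + 9 leap = 28×365 + 9×366 = 13514 days.
Total: 140 + 13514 + 126 = 13780 days.
13780 mod 7 = 4, so 4 days before Sunday is Wednesday.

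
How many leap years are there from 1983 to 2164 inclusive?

45

Years divisible by 4: 1984, 1988, …, 2164 — 46 in all.
Of these, 2100 is divisible by 100 but not 400, so not leap.
2000 is divisible by 400, so still leap.
Leap years: 46 − 1 = 45.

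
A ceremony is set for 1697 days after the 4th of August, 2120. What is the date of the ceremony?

the 28th of March, 2125

Count 1697 days after August 4, 2120:
Day-of-year of August 4, 2120: 217.
Day-of-year of March 28, 2125: 87.
2120 has 366 days, so 366 − 217 = 149 days remain in 2120.
Full years: 2121: 365; 2122: 365; 2123: 365; 2124: 366. Sum = 1461.
Total: 149 + 1461 + 87 = 1697 days.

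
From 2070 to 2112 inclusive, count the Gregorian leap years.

10

Years divisible by 4 in [2070, 2112]: 2072, 2076, 2080, 2084, 2088, 2092, 2096, 2100, 2104, 2108, 2112.
Of these, 2100 is divisible by 100 but not 400, so not leap.
Leap years: 11 − 1 = 10.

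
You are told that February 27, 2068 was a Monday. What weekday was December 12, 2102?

From February 27, 2068 to February 27, 2102: 34 years, of which 8 contain a Feb 29 — 26×365 + 8×366 = 12418 days.
(2100 is not a leap year (divisible by 100 but not 400).)
February 2102: 28 − 27 = 1 day remains (2102 is not a leap year, so February has 28 days).
Then 9 full months totalling 275 days.
December 1–12, 2102: 12 days.
Residual: 288 days.
Total: 12706 days.
12706 mod 7 = 1, so 1 day after Monday is Tuesday.

Tuesday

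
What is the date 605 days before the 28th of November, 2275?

the 2nd of April, 2274

Count 605 days before November 28, 2275:
Day-of-year of April 2, 2274: 92.
Day-of-year of November 28, 2275: 332.
2274 has 365 days, so 365 − 92 = 273 days remain in 2274.
Total: 273 + 332 = 605 days.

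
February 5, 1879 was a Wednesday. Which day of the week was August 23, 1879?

Saturday

February 1879: 28 − 5 = 23 days remain (1879 is not a leap year, so February has 28 days).
Then March (31), April (30), May (31), June (30), July (31): 31 + 30 + 31 + 30 + 31 = 153 days.
August 1–23, 1879: 23 days.
Total: 23 + 153 + 23 = 199 days.
199 mod 7 = 3, so 3 days after Wednesday is Saturday.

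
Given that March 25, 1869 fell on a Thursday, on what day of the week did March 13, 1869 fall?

Saturday

Count forward from the earlier date (March 13, 1869) to the later (March 25, 1869):
Within March 1869: 25 − 13 = 12 days.
12 mod 7 = 5, so 5 days before Thursday is Saturday.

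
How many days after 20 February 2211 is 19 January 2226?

5447

From February 20, 2211 to February 20, 2225: 14 years, of which 4 contain a Feb 29 — 10×365 + 4×366 = 5114 days.
February 2225: 28 − 20 = 8 days remain (2225 is not a leap year, so February has 28 days).
Then 10 full months totalling 306 days.
January 1–19, 2226: 19 days.
Residual: 333 days.
Total: 5447 days.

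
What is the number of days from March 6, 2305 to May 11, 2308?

1162

Day-of-year of March 6, 2305: 65.
Day-of-year of May 11, 2308: 132.
2305 has 365 days, so 365 − 65 = 300 days remain in 2305.
Full years: 2306: 365; 2307: 365. Sum = 730.
Total: 300 + 730 + 132 = 1162 days.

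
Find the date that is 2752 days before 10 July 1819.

27 December 1811

Count 2752 days before July 10, 1819:
From December 27, 1811 to December 27, 1818: 7 years, of which 2 contain a Feb 29 — 5×365 + 2×366 = 2557 days.
December 1818: 31 − 27 = 4 days remain.
Then January (31), February 1819 (28), March (31), April (30), May (31), June (30): 31 + 28 + 31 + 30 + 31 + 30 = 181 days.
July 1–10, 1819: 10 days.
Residual: 195 days.
Total: 2752 days.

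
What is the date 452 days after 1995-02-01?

1996-04-28

Count 452 days after February 1, 1995:
Day-of-year of February 1, 1995: 32.
Day-of-year of April 28, 1996: 119.
1995 has 365 days, so 365 − 32 = 333 days remain in 1995.
Total: 333 + 119 = 452 days.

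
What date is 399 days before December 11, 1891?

November 7, 1890

Count 399 days before December 11, 1891:
Day-of-year of November 7, 1890: 311.
Day-of-year of December 11, 1891: 345.
1890 has 365 days, so 365 − 311 = 54 days remain in 1890.
Total: 54 + 345 = 399 days.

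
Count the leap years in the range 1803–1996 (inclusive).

48

Years divisible by 4: 1804, 1808, …, 1996 — 49 in all.
Of these, 1900 is divisible by 100 but not 400, so not leap.
Leap years: 49 − 1 = 48.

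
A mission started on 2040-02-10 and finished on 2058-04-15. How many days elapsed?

6639

Day-of-year of February 10, 2040: 41.
Day-of-year of April 15, 2058: 105.
2040 has 366 days, so 366 − 41 = 325 days remain in 2040.
Full years 2041–2057: 13 common + 4 leap = 13×365 + 4×366 = 6209 days.
Total: 325 + 6209 + 105 = 6639 days.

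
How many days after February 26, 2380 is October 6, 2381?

588

Day-of-year of February 26, 2380: 57.
Day-of-year of October 6, 2381: 279.
2380 has 366 days, so 366 − 57 = 309 days remain in 2380.
Total: 309 + 279 = 588 days.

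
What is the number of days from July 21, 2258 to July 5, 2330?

26281

From July 21, 2258 to July 21, 2329: 71 years, of which 17 contain a Feb 29 — 54×365 + 17×366 = 25932 days.
(2300 is not a leap year (divisible by 100 but not 400).)
July 2329: 31 − 21 = 10 days remain.
Then 11 full months totalling 334 days.
July 1–5, 2330: 5 days.
Residual: 349 days.
Total: 26281 days.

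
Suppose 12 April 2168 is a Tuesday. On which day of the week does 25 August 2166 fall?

Monday

Count forward from the earlier date (August 25, 2166) to the later (April 12, 2168):
August 2166: 31 − 25 = 6 days remain.
Then 19 full months totalling 578 days.
April 1–12, 2168: 12 days.
Total: 6 + 578 + 12 = 596 days.
596 mod 7 = 1, so 1 day before Tuesday is Monday.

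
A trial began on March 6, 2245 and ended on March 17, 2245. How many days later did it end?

11

Within March 2245: 17 − 6 = 11 days.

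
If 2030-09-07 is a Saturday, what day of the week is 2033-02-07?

Monday

September 7, 2030 → September 7, 2031: 365 days.
September 7, 2031 → September 7, 2032: 366 days (2032 is a leap year).
September 2032: 30 − 7 = 23 days remain.
Then October (31), November (30), December (31), January (31): 31 + 30 + 31 + 31 = 123 days.
February 1–7, 2033: 7 days (2033 is not a leap year).
Residual: 153 days.
Total: 884 days.
884 mod 7 = 2, so 2 days after Saturday is Monday.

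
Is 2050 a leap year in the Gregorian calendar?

No

2050 is not a leap year.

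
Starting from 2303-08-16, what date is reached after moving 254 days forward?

2304-04-26

Count 254 days after August 16, 2303:
Day-of-year of August 16, 2303: 228.
Day-of-year of April 26, 2304: 117.
2303 has 365 days, so 365 − 228 = 137 days remain in 2303.
Total: 137 + 117 = 254 days.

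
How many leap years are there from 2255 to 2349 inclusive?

23

Years divisible by 4: 2256, 2260, …, 2348 — 24 in all.
Of these, 2300 is divisible by 100 but not 400, so not leap.
Leap years: 24 − 1 = 23.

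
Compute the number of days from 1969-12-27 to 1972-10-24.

Day-of-year of December 27, 1969: 361.
Day-of-year of October 24, 1972: 298.
1969 has 365 days, so 365 − 361 = 4 days remain in 1969.
Full years: 1970: 365; 1971: 365. Sum = 730.
Total: 4 + 730 + 298 = 1032 days.

1032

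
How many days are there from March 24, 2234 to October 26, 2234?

March 2234: 31 − 24 = 7 days remain.
Then April (30), May (31), June (30), July (31), August (31), September (30): 30 + 31 + 30 + 31 + 31 + 30 = 183 days.
October 1–26, 2234: 26 days.
Total: 7 + 183 + 26 = 216 days.

216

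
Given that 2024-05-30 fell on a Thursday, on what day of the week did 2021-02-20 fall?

Count forward from the earlier date (February 20, 2021) to the later (May 30, 2024):
February 20, 2021 → February 20, 2022: 365 days.
February 20, 2022 → February 20, 2023: 365 days.
February 20, 2023 → February 20, 2024: 365 days.
February 2024: 29 − 20 = 9 days remain (2024 is a leap year, so February has 29 days).
Then March (31), April (30): 31 + 30 = 61 days.
May 1–30, 2024: 30 days.
Residual: 100 days.
Total: 1195 days.
1195 mod 7 = 5, so 5 days before Thursday is Saturday.

Saturday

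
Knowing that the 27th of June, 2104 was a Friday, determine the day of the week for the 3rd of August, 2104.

June 2104: 30 − 27 = 3 days remain.
Then July (31): 31 days.
August 1–3, 2104: 3 days.
Total: 3 + 31 + 3 = 37 days.
37 mod 7 = 2, so 2 days after Friday is Sunday.

Sunday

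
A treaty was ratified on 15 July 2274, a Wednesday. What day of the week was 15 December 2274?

July 2274: 31 − 15 = 16 days remain.
Then August (31), September (30), October (31), November (30): 31 + 30 + 31 + 30 = 122 days.
December 1–15, 2274: 15 days.
Total: 16 + 122 + 15 = 153 days.
153 mod 7 = 6, so 6 days after Wednesday is Tuesday.

Tuesday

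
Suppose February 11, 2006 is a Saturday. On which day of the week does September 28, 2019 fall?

From February 11, 2006 to February 11, 2019: 13 years, of which 3 contain a Feb 29 — 10×365 + 3×366 = 4748 days.
February 2019: 28 − 11 = 17 days remain (2019 is not a leap year, so February has 28 days).
Then March (31), April (30), May (31), June (30), July (31), August (31): 31 + 30 + 31 + 30 + 31 + 31 = 184 days.
September 1–28, 2019: 28 days.
Residual: 229 days.
Total: 4977 days.
4977 is a multiple of 7, so September 28, 2019 falls on the same weekday: Saturday.

Saturday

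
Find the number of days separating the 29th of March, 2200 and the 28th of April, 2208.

Day-of-year of March 29, 2200: 88.
Day-of-year of April 28, 2208: 119.
2200 has 365 days, so 365 − 88 = 277 days remain in 2200.
Full years 2201–2207: 6 common + 1 leap = 6×365 + 1×366 = 2556 days.
Total: 277 + 2556 + 119 = 2952 days.

2952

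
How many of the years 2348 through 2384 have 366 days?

10

Years divisible by 4 in [2348, 2384]: 2348, 2352, 2356, 2360, 2364, 2368, 2372, 2376, 2380, 2384.
No century exceptions apply. Count: 10.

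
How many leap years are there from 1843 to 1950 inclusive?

26

Years divisible by 4: 1844, 1848, …, 1948 — 27 in all.
Of these, 1900 is divisible by 100 but not 400, so not leap.
Leap years: 27 − 1 = 26.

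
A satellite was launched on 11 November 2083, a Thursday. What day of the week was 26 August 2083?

Count forward from the earlier date (August 26, 2083) to the later (November 11, 2083):
August 2083: 31 − 26 = 5 days remain.
Then September (30), October (31): 30 + 31 = 61 days.
November 1–11, 2083: 11 days.
Total: 5 + 61 + 11 = 77 days.
77 is a multiple of 7, so 26 August 2083 falls on the same weekday: Thursday.

Thursday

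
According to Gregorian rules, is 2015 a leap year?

No

2015 is not a leap year.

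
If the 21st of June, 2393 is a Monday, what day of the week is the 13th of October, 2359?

Tuesday

Count forward from the earlier date (October 13, 2359) to the later (June 21, 2393):
Day-of-year of October 13, 2359: 286.
Day-of-year of June 21, 2393: 172.
2359 has 365 days, so 365 − 286 = 79 days remain in 2359.
Full years 2360–2392: 24 common + 9 leap = 24×365 + 9×366 = 12054 days.
Total: 79 + 12054 + 172 = 12305 days.
12305 mod 7 = 6, so 6 days before Monday is Tuesday.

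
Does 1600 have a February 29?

Yes

1600 is a leap year (divisible by 400).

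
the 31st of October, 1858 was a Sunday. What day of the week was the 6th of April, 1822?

Count forward from the earlier date (April 6, 1822) to the later (October 31, 1858):
From April 6, 1822 to April 6, 1858: 36 years, of which 9 contain a Feb 29 — 27×365 + 9×366 = 13149 days.
April 1858: 30 − 6 = 24 days remain.
Then May (31), June (30), July (31), August (31), September (30): 31 + 30 + 31 + 31 + 30 = 153 days.
October 1–31, 1858: 31 days.
Residual: 208 days.
Total: 13357 days.
13357 mod 7 = 1, so 1 day before Sunday is Saturday.

Saturday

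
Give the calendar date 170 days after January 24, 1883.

July 13, 1883

Count 170 days after January 24, 1883:
January 1883: 31 − 24 = 7 days remain.
Then February 1883 (28), March (31), April (30), May (31), June (30): 28 + 31 + 30 + 31 + 30 = 150 days.
July 1–13, 1883: 13 days.
Total: 7 + 150 + 13 = 170 days.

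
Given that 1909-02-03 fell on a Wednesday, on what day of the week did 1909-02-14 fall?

Sunday

Within February 1909: 14 − 3 = 11 days.
11 mod 7 = 4, so 4 days after Wednesday is Sunday.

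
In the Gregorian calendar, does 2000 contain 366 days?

2000 is a leap year (divisible by 400).

Yes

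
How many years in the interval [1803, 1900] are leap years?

Years divisible by 4: 1804, 1808, …, 1900 — 25 in all.
Of these, 1900 is divisible by 100 but not 400, so not leap.
Leap years: 25 − 1 = 24.

24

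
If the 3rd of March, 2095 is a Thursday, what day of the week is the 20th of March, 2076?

Count forward from the earlier date (March 20, 2076) to the later (March 3, 2095):
Day-of-year of March 20, 2076: 80.
Day-of-year of March 3, 2095: 62.
2076 has 366 days, so 366 − 80 = 286 days remain in 2076.
Full years 2077–2094: 14 common + 4 leap = 14×365 + 4×366 = 6574 days.
Total: 286 + 6574 + 62 = 6922 days.
6922 mod 7 = 6, so 6 days before Thursday is Friday.

Friday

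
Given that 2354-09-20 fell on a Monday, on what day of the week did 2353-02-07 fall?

Count forward from the earlier date (February 7, 2353) to the later (September 20, 2354):
February 2353: 28 − 7 = 21 days remain (2353 is not a leap year, so February has 28 days).
Then 18 full months totalling 549 days.
September 1–20, 2354: 20 days.
Total: 21 + 549 + 20 = 590 days.
590 mod 7 = 2, so 2 days before Monday is Saturday.

Saturday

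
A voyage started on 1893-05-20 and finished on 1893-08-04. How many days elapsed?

May 1893: 31 − 20 = 11 days remain.
Then June (30), July (31): 30 + 31 = 61 days.
August 1–4, 1893: 4 days.
Total: 11 + 61 + 4 = 76 days.

76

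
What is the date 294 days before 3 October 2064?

14 December 2063

Count 294 days before October 3, 2064:
December 2063: 31 − 14 = 17 days remain.
Then 9 full months totalling 274 days.
October 1–3, 2064: 3 days.
Residual: 294 days.
Total: 294 days.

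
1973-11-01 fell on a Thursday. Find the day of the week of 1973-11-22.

Thursday

Within November 1973: 22 − 1 = 21 days.
21 is a multiple of 7, so 1973-11-22 falls on the same weekday: Thursday.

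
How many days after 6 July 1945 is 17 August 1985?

Day-of-year of July 6, 1945: 187.
Day-of-year of August 17, 1985: 229.
1945 has 365 days, so 365 − 187 = 178 days remain in 1945.
Full years 1946–1984: 29 common + 10 leap = 29×365 + 10×366 = 14245 days.
Total: 178 + 14245 + 229 = 14652 days.

14652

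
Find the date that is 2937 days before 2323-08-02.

2315-07-18

Count 2937 days before August 2, 2323:
Day-of-year of July 18, 2315: 199.
Day-of-year of August 2, 2323: 214.
2315 has 365 days, so 365 − 199 = 166 days remain in 2315.
Full years 2316–2322: 5 common + 2 leap = 5×365 + 2×366 = 2557 days.
Total: 166 + 2557 + 214 = 2937 days.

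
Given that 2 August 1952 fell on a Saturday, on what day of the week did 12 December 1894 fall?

Wednesday

Count forward from the earlier date (December 12, 1894) to the later (August 2, 1952):
Day-of-year of December 12, 1894: 346.
Day-of-year of August 2, 1952: 215.
1894 has 365 days, so 365 − 346 = 19 days remain in 1894.
Full years 1895–1951: 44 common + 13 leap = 44×365 + 13×366 = 20818 days.
Total: 19 + 20818 + 215 = 21052 days.
21052 mod 7 = 3, so 3 days before Saturday is Wednesday.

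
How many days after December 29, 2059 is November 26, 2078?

Day-of-year of December 29, 2059: 363.
Day-of-year of November 26, 2078: 330.
2059 has 365 days, so 365 − 363 = 2 days remain in 2059.
Full years 2060–2077: 13 common + 5 leap = 13×365 + 5×366 = 6575 days.
Total: 2 + 6575 + 330 = 6907 days.

6907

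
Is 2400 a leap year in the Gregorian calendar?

Yes

2400 is a leap year (divisible by 400).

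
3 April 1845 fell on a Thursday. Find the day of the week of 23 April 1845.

Within April 1845: 23 − 3 = 20 days.
20 mod 7 = 6, so 6 days after Thursday is Wednesday.

Wednesday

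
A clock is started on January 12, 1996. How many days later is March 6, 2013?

6263

Day-of-year of January 12, 1996: 12.
Day-of-year of March 6, 2013: 65.
1996 has 366 days, so 366 − 12 = 354 days remain in 1996.
Full years 1997–2012: 12 common + 4 leap = 12×365 + 4×366 = 5844 days.
Total: 354 + 5844 + 65 = 6263 days.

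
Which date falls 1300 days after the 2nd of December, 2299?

the 25th of June, 2303

Count 1300 days after December 2, 2299:
December 2, 2299 → December 2, 2300: 365 days (2300 is not a leap year (divisible by 100 but not 400)).
December 2, 2300 → December 2, 2301: 365 days.
December 2, 2301 → December 2, 2302: 365 days.
December 2302: 31 − 2 = 29 days remain.
Then January (31), February 2303 (28), March (31), April (30), May (31): 31 + 28 + 31 + 30 + 31 = 151 days.
June 1–25, 2303: 25 days.
Residual: 205 days.
Total: 1300 days.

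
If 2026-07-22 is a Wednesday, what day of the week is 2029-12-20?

Thursday

July 22, 2026 → July 22, 2027: 365 days.
July 22, 2027 → July 22, 2028: 366 days (2028 is a leap year).
July 22, 2028 → July 22, 2029: 365 days.
July 2029: 31 − 22 = 9 days remain.
Then August (31), September (30), October (31), November (30): 31 + 30 + 31 + 30 = 122 days.
December 1–20, 2029: 20 days.
Residual: 151 days.
Total: 1247 days.
1247 mod 7 = 1, so 1 day after Wednesday is Thursday.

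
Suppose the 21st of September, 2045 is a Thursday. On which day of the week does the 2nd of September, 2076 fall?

Wednesday

From September 21, 2045 to September 21, 2075: 30 years, of which 7 contain a Feb 29 — 23×365 + 7×366 = 10957 days.
September 2075: 30 − 21 = 9 days remain.
Then 11 full months totalling 336 days.
September 1–2, 2076: 2 days.
Residual: 347 days.
Total: 11304 days.
11304 mod 7 = 6, so 6 days after Thursday is Wednesday.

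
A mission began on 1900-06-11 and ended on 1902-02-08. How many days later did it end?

June 11, 1900 → June 11, 1901: 365 days.
June 1901: 30 − 11 = 19 days remain.
Then July (31), August (31), September (30), October (31), November (30), December (31), January (31): 31 + 31 + 30 + 31 + 30 + 31 + 31 = 215 days.
February 1–8, 1902: 8 days (1902 is not a leap year).
Residual: 242 days.
Total: 607 days.

607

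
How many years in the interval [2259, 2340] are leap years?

Years divisible by 4: 2260, 2264, …, 2340 — 21 in all.
Of these, 2300 is divisible by 100 but not 400, so not leap.
Leap years: 21 − 1 = 20.

20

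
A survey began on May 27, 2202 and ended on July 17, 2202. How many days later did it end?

51

May 2202: 31 − 27 = 4 days remain.
Then June (30): 30 days.
July 1–17, 2202: 17 days.
Total: 4 + 30 + 17 = 51 days.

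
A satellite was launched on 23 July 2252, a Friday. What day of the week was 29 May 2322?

Day-of-year of July 23, 2252: 205.
Day-of-year of May 29, 2322: 149.
2252 has 366 days, so 366 − 205 = 161 days remain in 2252.
Full years 2253–2321: 53 common + 16 leap = 53×365 + 16×366 = 25201 days.
Total: 161 + 25201 + 149 = 25511 days.
25511 mod 7 = 3, so 3 days after Friday is Monday.

Monday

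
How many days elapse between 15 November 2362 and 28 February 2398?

From November 15, 2362 to November 15, 2397: 35 years, of which 9 contain a Feb 29 — 26×365 + 9×366 = 12784 days.
November 2397: 30 − 15 = 15 days remain.
Then December (31), January (31): 31 + 31 = 62 days.
February 1–28, 2398: 28 days (2398 is not a leap year).
Residual: 105 days.
Total: 12889 days.

12889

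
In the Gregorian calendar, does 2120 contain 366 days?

2120 is a leap year.

Yes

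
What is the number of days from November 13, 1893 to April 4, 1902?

From November 13, 1893 to November 13, 1901: 8 years, of which 1 contains a Feb 29 — 7×365 + 1×366 = 2921 days.
(1900 is not a leap year (divisible by 100 but not 400).)
November 1901: 30 − 13 = 17 days remain.
Then December (31), January (31), February 1902 (28), March (31): 31 + 31 + 28 + 31 = 121 days.
April 1–4, 1902: 4 days.
Residual: 142 days.
Total: 3063 days.

3063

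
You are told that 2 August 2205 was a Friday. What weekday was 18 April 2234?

Day-of-year of August 2, 2205: 214.
Day-of-year of April 18, 2234: 108.
2205 has 365 days, so 365 − 214 = 151 days remain in 2205.
Full years 2206–2233: 21 common + 7 leap = 21×365 + 7×366 = 10227 days.
Total: 151 + 10227 + 108 = 10486 days.
10486 is a multiple of 7, so 18 April 2234 falls on the same weekday: Friday.

Friday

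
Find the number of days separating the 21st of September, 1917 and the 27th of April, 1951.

12271

From September 21, 1917 to September 21, 1950: 33 years, of which 8 contain a Feb 29 — 25×365 + 8×366 = 12053 days.
September 1950: 30 − 21 = 9 days remain.
Then October (31), November (30), December (31), January (31), February 1951 (28), March (31): 31 + 30 + 31 + 31 + 28 + 31 = 182 days.
April 1–27, 1951: 27 days.
Residual: 218 days.
Total: 12271 days.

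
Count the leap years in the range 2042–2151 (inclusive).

Years divisible by 4: 2044, 2048, …, 2148 — 27 in all.
Of these, 2100 is divisible by 100 but not 400, so not leap.
Leap years: 27 − 1 = 26.

26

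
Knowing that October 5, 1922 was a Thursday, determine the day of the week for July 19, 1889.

Friday

Count forward from the earlier date (July 19, 1889) to the later (October 5, 1922):
Day-of-year of July 19, 1889: 200.
Day-of-year of October 5, 1922: 278.
1889 has 365 days, so 365 − 200 = 165 days remain in 1889.
Full years 1890–1921: 25 common + 7 leap = 25×365 + 7×366 = 11687 days.
Total: 165 + 11687 + 278 = 12130 days.
12130 mod 7 = 6, so 6 days before Thursday is Friday.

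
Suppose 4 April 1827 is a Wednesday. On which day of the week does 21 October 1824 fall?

Thursday

Count forward from the earlier date (October 21, 1824) to the later (April 4, 1827):
Day-of-year of October 21, 1824: 295.
Day-of-year of April 4, 1827: 94.
1824 has 366 days, so 366 − 295 = 71 days remain in 1824.
Full years: 1825: 365; 1826: 365. Sum = 730.
Total: 71 + 730 + 94 = 895 days.
895 mod 7 = 6, so 6 days before Wednesday is Thursday.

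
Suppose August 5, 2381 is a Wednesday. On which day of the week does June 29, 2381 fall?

Monday

Count forward from the earlier date (June 29, 2381) to the later (August 5, 2381):
June 2381: 30 − 29 = 1 day remains.
Then July (31): 31 days.
August 1–5, 2381: 5 days.
Total: 1 + 31 + 5 = 37 days.
37 mod 7 = 2, so 2 days before Wednesday is Monday.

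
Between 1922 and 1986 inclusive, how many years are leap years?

Years divisible by 4: 1924, 1928, …, 1984 — 16 in all.
No century exceptions apply. Count: 16.

16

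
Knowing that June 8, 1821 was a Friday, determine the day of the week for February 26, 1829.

Day-of-year of June 8, 1821: 159.
Day-of-year of February 26, 1829: 57.
1821 has 365 days, so 365 − 159 = 206 days remain in 1821.
Full years 1822–1828: 5 common + 2 leap = 5×365 + 2×366 = 2557 days.
Total: 206 + 2557 + 57 = 2820 days.
2820 mod 7 = 6, so 6 days after Friday is Thursday.

Thursday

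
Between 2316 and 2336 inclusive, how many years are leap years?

Years divisible by 4 in [2316, 2336]: 2316, 2320, 2324, 2328, 2332, 2336.
No century exceptions apply. Count: 6.

6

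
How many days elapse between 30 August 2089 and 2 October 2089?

33

August 2089: 31 − 30 = 1 day remains.
Then September (30): 30 days.
October 1–2, 2089: 2 days.
Total: 1 + 30 + 2 = 33 days.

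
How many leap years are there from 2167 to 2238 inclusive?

Years divisible by 4: 2168, 2172, …, 2236 — 18 in all.
Of these, 2200 is divisible by 100 but not 400, so not leap.
Leap years: 18 − 1 = 17.

17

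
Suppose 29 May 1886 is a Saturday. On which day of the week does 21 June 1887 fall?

May 29, 1886 → May 29, 1887: 365 days.
May 1887: 31 − 29 = 2 days remain.
June 1–21, 1887: 21 days.
Residual: 23 days.
Total: 388 days.
388 mod 7 = 3, so 3 days after Saturday is Tuesday.

Tuesday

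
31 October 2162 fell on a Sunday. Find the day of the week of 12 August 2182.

Monday

From October 31, 2162 to October 31, 2181: 19 years, of which 5 contain a Feb 29 — 14×365 + 5×366 = 6940 days.
October 2181: 31 − 31 = 0 days remain.
Then 9 full months totalling 273 days.
August 1–12, 2182: 12 days.
Residual: 285 days.
Total: 7225 days.
7225 mod 7 = 1, so 1 day after Sunday is Monday.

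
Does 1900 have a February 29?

1900 is not a leap year (divisible by 100 but not 400).

No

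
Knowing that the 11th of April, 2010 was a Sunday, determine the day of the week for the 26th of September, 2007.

Wednesday

Count forward from the earlier date (September 26, 2007) to the later (April 11, 2010):
Day-of-year of September 26, 2007: 269.
Day-of-year of April 11, 2010: 101.
2007 has 365 days, so 365 − 269 = 96 days remain in 2007.
Full years: 2008: 366; 2009: 365. Sum = 731.
Total: 96 + 731 + 101 = 928 days.
928 mod 7 = 4, so 4 days before Sunday is Wednesday.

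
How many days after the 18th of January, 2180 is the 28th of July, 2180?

192

January 2180: 31 − 18 = 13 days remain.
Then February 2180 (29), March (31), April (30), May (31), June (30): 29 + 31 + 30 + 31 + 30 = 151 days.
July 1–28, 2180: 28 days.
Total: 13 + 151 + 28 = 192 days.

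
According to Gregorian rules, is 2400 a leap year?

2400 is a leap year (divisible by 400).

Yes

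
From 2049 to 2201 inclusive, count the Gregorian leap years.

36

Years divisible by 4: 2052, 2056, …, 2200 — 38 in all.
Of these, 2100, 2200 are divisible by 100 but not 400, so not leap.
Leap years: 38 − 2 = 36.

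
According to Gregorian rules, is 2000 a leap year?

2000 is a leap year (divisible by 400).

Yes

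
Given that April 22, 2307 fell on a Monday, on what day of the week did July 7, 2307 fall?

Sunday

April 2307: 30 − 22 = 8 days remain.
Then May (31), June (30): 31 + 30 = 61 days.
July 1–7, 2307: 7 days.
Total: 8 + 61 + 7 = 76 days.
76 mod 7 = 6, so 6 days after Monday is Sunday.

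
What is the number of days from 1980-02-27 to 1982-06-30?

February 27, 1980 → February 27, 1981: 366 days (1980 is a leap year).
February 27, 1981 → February 27, 1982: 365 days.
February 1982: 28 − 27 = 1 day remains (1982 is not a leap year, so February has 28 days).
Then March (31), April (30), May (31): 31 + 30 + 31 = 92 days.
June 1–30, 1982: 30 days.
Residual: 123 days.
Total: 854 days.

854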